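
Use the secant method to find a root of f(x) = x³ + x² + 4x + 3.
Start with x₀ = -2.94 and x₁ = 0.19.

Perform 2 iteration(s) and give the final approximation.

f(x) = x³ + x² + 4x + 3
x₀ = -2.94, x₁ = 0.19

Secant formula: x_{n+1} = x_n - f(x_n)(x_n - x_{n-1})/(f(x_n) - f(x_{n-1}))

Iteration 1:
  f(-2.940000) = -25.528584
  f(0.190000) = 3.802959
  x_2 = 0.190000 - 3.802959×(0.190000 - (-2.940000))/(3.802959 - (-25.528584))
       = -0.215818
Iteration 2:
  f(0.190000) = 3.802959
  f(-0.215818) = 2.173254
  x_3 = -0.215818 - 2.173254×(-0.215818 - 0.190000)/(2.173254 - 3.802959)
       = -0.756986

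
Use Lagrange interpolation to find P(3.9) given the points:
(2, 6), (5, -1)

Lagrange interpolation formula:
P(x) = Σ yᵢ × Lᵢ(x)
where Lᵢ(x) = Π_{j≠i} (x - xⱼ)/(xᵢ - xⱼ)

L_0(3.9) = (3.9 - 5)/(2 - 5) = 0.366667
L_1(3.9) = (3.9 - 2)/(5 - 2) = 0.633333

P(3.9) = 6×L_0(3.9) + (-1)×L_1(3.9)
P(3.9) = 1.566667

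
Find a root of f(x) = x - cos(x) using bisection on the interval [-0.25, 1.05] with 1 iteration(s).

f(x) = x - cos(x)
Initial interval: [-0.25, 1.05]

Iteration 1:
  c_1 = (-0.250000 + 1.050000)/2 = 0.400000
  f(c_1) = f(0.400000) = -0.521061
  f(a) × f(c) ≥ 0, new interval: [0.400000, 1.050000]

After 1 iteration(s), the approximation is c_1 = 0.400000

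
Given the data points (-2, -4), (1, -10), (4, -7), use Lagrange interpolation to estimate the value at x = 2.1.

Lagrange interpolation formula:
P(x) = Σ yᵢ × Lᵢ(x)
where Lᵢ(x) = Π_{j≠i} (x - xⱼ)/(xᵢ - xⱼ)

L_0(2.1) = (2.1 - 1)/(-2 - 1) × (2.1 - 4)/(-2 - 4) = -0.116111
L_1(2.1) = (2.1 - (-2))/(1 - (-2)) × (2.1 - 4)/(1 - 4) = 0.865556
L_2(2.1) = (2.1 - (-2))/(4 - (-2)) × (2.1 - 1)/(4 - 1) = 0.250556

P(2.1) = (-4)×L_0(2.1) + (-10)×L_1(2.1) + (-7)×L_2(2.1)
P(2.1) = -9.945000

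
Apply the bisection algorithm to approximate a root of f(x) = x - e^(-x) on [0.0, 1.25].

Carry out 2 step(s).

f(x) = x - e^(-x)
Initial interval: [0.0, 1.25]

Iteration 1:
  c_1 = (0.000000 + 1.250000)/2 = 0.625000
  f(c_1) = f(0.625000) = 0.089739
  f(a) × f(c) < 0, new interval: [0.000000, 0.625000]
Iteration 2:
  c_2 = (0.000000 + 0.625000)/2 = 0.312500
  f(c_2) = f(0.312500) = -0.419116
  f(a) × f(c) ≥ 0, new interval: [0.312500, 0.625000]

After 2 iteration(s), the approximation is c_2 = 0.312500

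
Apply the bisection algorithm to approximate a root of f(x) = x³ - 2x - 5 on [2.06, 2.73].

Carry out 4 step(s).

f(x) = x³ - 2x - 5
Initial interval: [2.06, 2.73]

Iteration 1:
  c_1 = (2.060000 + 2.730000)/2 = 2.395000
  f(c_1) = f(2.395000) = 3.947780
  f(a) × f(c) < 0, new interval: [2.060000, 2.395000]
Iteration 2:
  c_2 = (2.060000 + 2.395000)/2 = 2.227500
  f(c_2) = f(2.227500) = 1.597312
  f(a) × f(c) < 0, new interval: [2.060000, 2.227500]
Iteration 3:
  c_3 = (2.060000 + 2.227500)/2 = 2.143750
  f(c_3) = f(2.143750) = 0.564455
  f(a) × f(c) < 0, new interval: [2.060000, 2.143750]
Iteration 4:
  c_4 = (2.060000 + 2.143750)/2 = 2.101875
  f(c_4) = f(2.101875) = 0.082078
  f(a) × f(c) < 0, new interval: [2.060000, 2.101875]

After 4 iteration(s), the approximation is c_4 = 2.101875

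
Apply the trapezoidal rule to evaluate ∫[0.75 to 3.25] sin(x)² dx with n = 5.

f(x) = sin(x)²
a = 0.75, b = 3.25, n = 5
h = (b - a)/n = 0.500000

Trapezoidal rule: (h/2)[f(x₀) + 2f(x₁) + 2f(x₂) + ... + f(xₙ)]

x_0 = 0.7500, f(x_0) = 0.464631, coefficient = 1
x_1 = 1.2500, f(x_1) = 0.900572, coefficient = 2
x_2 = 1.7500, f(x_2) = 0.968228, coefficient = 2
x_3 = 2.2500, f(x_3) = 0.605398, coefficient = 2
x_4 = 2.7500, f(x_4) = 0.145665, coefficient = 2
x_5 = 3.2500, f(x_5) = 0.011706, coefficient = 1

I ≈ (0.500000/2) × 5.716064 = 1.429016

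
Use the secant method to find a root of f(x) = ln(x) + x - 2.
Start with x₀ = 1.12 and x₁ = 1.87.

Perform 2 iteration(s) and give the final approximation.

f(x) = ln(x) + x - 2
x₀ = 1.12, x₁ = 1.87

Secant formula: x_{n+1} = x_n - f(x_n)(x_n - x_{n-1})/(f(x_n) - f(x_{n-1}))

Iteration 1:
  f(1.120000) = -0.766671
  f(1.870000) = 0.495938
  x_2 = 1.870000 - 0.495938×(1.870000 - 1.120000)/(0.495938 - (-0.766671))
       = 1.575409
Iteration 2:
  f(1.870000) = 0.495938
  f(1.575409) = 0.029923
  x_3 = 1.575409 - 0.029923×(1.575409 - 1.870000)/(0.029923 - 0.495938)
       = 1.556493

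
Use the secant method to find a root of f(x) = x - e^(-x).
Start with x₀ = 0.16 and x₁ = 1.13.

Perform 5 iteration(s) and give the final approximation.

f(x) = x - e^(-x)
x₀ = 0.16, x₁ = 1.13

Secant formula: x_{n+1} = x_n - f(x_n)(x_n - x_{n-1})/(f(x_n) - f(x_{n-1}))

Iteration 1:
  f(0.160000) = -0.692144
  f(1.130000) = 0.806967
  x_2 = 1.130000 - 0.806967×(1.130000 - 0.160000)/(0.806967 - (-0.692144))
       = 0.607852
Iteration 2:
  f(1.130000) = 0.806967
  f(0.607852) = 0.063333
  x_3 = 0.607852 - 0.063333×(0.607852 - 1.130000)/(0.063333 - 0.806967)
       = 0.563382
Iteration 3:
  f(0.607852) = 0.063333
  f(0.563382) = -0.005898
  x_4 = 0.563382 - (-0.005898)×(0.563382 - 0.607852)/(-0.005898 - 0.063333)
       = 0.567171
Iteration 4:
  f(0.563382) = -0.005898
  f(0.567171) = 0.000043
  x_5 = 0.567171 - 0.000043×(0.567171 - 0.563382)/(0.000043 - (-0.005898))
       = 0.567143
Iteration 5:
  f(0.567171) = 0.000043
  f(0.567143) = 0.000000
  x_6 = 0.567143 - 0.000000×(0.567143 - 0.567171)/(0.000000 - 0.000043)
       = 0.567143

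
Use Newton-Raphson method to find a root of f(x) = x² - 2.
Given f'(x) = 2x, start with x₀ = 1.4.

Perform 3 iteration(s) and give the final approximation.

f(x) = x² - 2
f'(x) = 2x
x₀ = 1.4

Newton-Raphson formula: x_{n+1} = x_n - f(x_n)/f'(x_n)

Iteration 1:
  f(1.400000) = -0.040000
  f'(1.400000) = 2.800000
  x_1 = 1.400000 - (-0.040000)/2.800000 = 1.414286
Iteration 2:
  f(1.414286) = 0.000204
  f'(1.414286) = 2.828571
  x_2 = 1.414286 - 0.000204/2.828571 = 1.414214
Iteration 3:
  f(1.414214) = 0.000000
  f'(1.414214) = 2.828427
  x_3 = 1.414214 - 0.000000/2.828427 = 1.414214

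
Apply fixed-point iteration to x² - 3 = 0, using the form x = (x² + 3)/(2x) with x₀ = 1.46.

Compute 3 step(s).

Equation: x² - 3 = 0
Fixed-point form: x = (x² + 3)/(2x)
x₀ = 1.46

x_1 = g(1.460000) = 1.757397
x_2 = g(1.757397) = 1.732234
x_3 = g(1.732234) = 1.732051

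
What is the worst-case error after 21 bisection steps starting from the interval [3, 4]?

Bisection error bound: |error| ≤ (b-a)/2^n
|error| ≤ (4 - 3)/2^21 = 1/2^21
|error| ≤ 0.0000004768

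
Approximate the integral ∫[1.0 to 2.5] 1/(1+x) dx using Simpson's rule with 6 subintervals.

f(x) = 1/(1+x)
a = 1.0, b = 2.5, n = 6
h = (b - a)/n = 0.250000

Simpson's rule: (h/3)[f(x₀) + 4f(x₁) + 2f(x₂) + ... + f(xₙ)]

x_0 = 1.0000, f(x_0) = 0.500000, coefficient = 1
x_1 = 1.2500, f(x_1) = 0.444444, coefficient = 4
x_2 = 1.5000, f(x_2) = 0.400000, coefficient = 2
x_3 = 1.7500, f(x_3) = 0.363636, coefficient = 4
x_4 = 2.0000, f(x_4) = 0.333333, coefficient = 2
x_5 = 2.2500, f(x_5) = 0.307692, coefficient = 4
x_6 = 2.5000, f(x_6) = 0.285714, coefficient = 1

I ≈ (0.250000/3) × 6.715473 = 0.559623
Exact value: 0.559616
Error: 0.000007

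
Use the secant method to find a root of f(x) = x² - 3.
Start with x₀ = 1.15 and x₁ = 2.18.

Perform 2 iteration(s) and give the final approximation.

f(x) = x² - 3
x₀ = 1.15, x₁ = 2.18

Secant formula: x_{n+1} = x_n - f(x_n)(x_n - x_{n-1})/(f(x_n) - f(x_{n-1}))

Iteration 1:
  f(1.150000) = -1.677500
  f(2.180000) = 1.752400
  x_2 = 2.180000 - 1.752400×(2.180000 - 1.150000)/(1.752400 - (-1.677500))
       = 1.653754
Iteration 2:
  f(2.180000) = 1.752400
  f(1.653754) = -0.265099
  x_3 = 1.653754 - (-0.265099)×(1.653754 - 2.180000)/(-0.265099 - 1.752400)
       = 1.722902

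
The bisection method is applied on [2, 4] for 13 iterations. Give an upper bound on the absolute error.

Bisection error bound: |error| ≤ (b-a)/2^n
|error| ≤ (4 - 2)/2^13 = 2/2^13
|error| ≤ 0.0002441406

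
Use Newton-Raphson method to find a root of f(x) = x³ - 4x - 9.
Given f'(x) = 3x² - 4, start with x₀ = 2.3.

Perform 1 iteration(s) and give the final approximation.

f(x) = x³ - 4x - 9
f'(x) = 3x² - 4
x₀ = 2.3

Newton-Raphson formula: x_{n+1} = x_n - f(x_n)/f'(x_n)

Iteration 1:
  f(2.300000) = -6.033000
  f'(2.300000) = 11.870000
  x_1 = 2.300000 - (-6.033000)/11.870000 = 2.808256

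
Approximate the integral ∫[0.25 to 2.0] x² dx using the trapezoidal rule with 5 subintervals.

f(x) = x²
a = 0.25, b = 2.0, n = 5
h = (b - a)/n = 0.350000

Trapezoidal rule: (h/2)[f(x₀) + 2f(x₁) + 2f(x₂) + ... + f(xₙ)]

x_0 = 0.2500, f(x_0) = 0.062500, coefficient = 1
x_1 = 0.6000, f(x_1) = 0.360000, coefficient = 2
x_2 = 0.9500, f(x_2) = 0.902500, coefficient = 2
x_3 = 1.3000, f(x_3) = 1.690000, coefficient = 2
x_4 = 1.6500, f(x_4) = 2.722500, coefficient = 2
x_5 = 2.0000, f(x_5) = 4.000000, coefficient = 1

I ≈ (0.350000/2) × 15.412500 = 2.697187
Exact value: 2.661458
Error: 0.035729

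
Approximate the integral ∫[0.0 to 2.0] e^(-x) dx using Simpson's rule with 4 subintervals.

f(x) = e^(-x)
a = 0.0, b = 2.0, n = 4
h = (b - a)/n = 0.500000

Simpson's rule: (h/3)[f(x₀) + 4f(x₁) + 2f(x₂) + ... + f(xₙ)]

x_0 = 0.0000, f(x_0) = 1.000000, coefficient = 1
x_1 = 0.5000, f(x_1) = 0.606531, coefficient = 4
x_2 = 1.0000, f(x_2) = 0.367879, coefficient = 2
x_3 = 1.5000, f(x_3) = 0.223130, coefficient = 4
x_4 = 2.0000, f(x_4) = 0.135335, coefficient = 1

I ≈ (0.500000/3) × 5.189737 = 0.864956
Exact value: 0.864665
Error: 0.000292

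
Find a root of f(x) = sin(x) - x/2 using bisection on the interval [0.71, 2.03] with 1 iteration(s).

f(x) = sin(x) - x/2
Initial interval: [0.71, 2.03]

Iteration 1:
  c_1 = (0.710000 + 2.030000)/2 = 1.370000
  f(c_1) = f(1.370000) = 0.294908
  f(a) × f(c) ≥ 0, new interval: [1.370000, 2.030000]

After 1 iteration(s), the approximation is c_1 = 1.370000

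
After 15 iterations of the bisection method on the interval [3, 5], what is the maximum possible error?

Bisection error bound: |error| ≤ (b-a)/2^n
|error| ≤ (5 - 3)/2^15 = 2/2^15
|error| ≤ 0.0000610352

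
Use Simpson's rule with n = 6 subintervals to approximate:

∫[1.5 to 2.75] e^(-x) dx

f(x) = e^(-x)
a = 1.5, b = 2.75, n = 6
h = (b - a)/n = 0.208333

Simpson's rule: (h/3)[f(x₀) + 4f(x₁) + 2f(x₂) + ... + f(xₙ)]

x_0 = 1.5000, f(x_0) = 0.223130, coefficient = 1
x_1 = 1.7083, f(x_1) = 0.181167, coefficient = 4
x_2 = 1.9167, f(x_2) = 0.147096, coefficient = 2
x_3 = 2.1250, f(x_3) = 0.119433, coefficient = 4
x_4 = 2.3333, f(x_4) = 0.096972, coefficient = 2
x_5 = 2.5417, f(x_5) = 0.078735, coefficient = 4
x_6 = 2.7500, f(x_6) = 0.063928, coefficient = 1

I ≈ (0.208333/3) × 2.292537 = 0.159204
Exact value: 0.159202
Error: 0.000002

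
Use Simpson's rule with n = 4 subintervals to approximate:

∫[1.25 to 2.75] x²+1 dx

f(x) = x²+1
a = 1.25, b = 2.75, n = 4
h = (b - a)/n = 0.375000

Simpson's rule: (h/3)[f(x₀) + 4f(x₁) + 2f(x₂) + ... + f(xₙ)]

x_0 = 1.2500, f(x_0) = 2.562500, coefficient = 1
x_1 = 1.6250, f(x_1) = 3.640625, coefficient = 4
x_2 = 2.0000, f(x_2) = 5.000000, coefficient = 2
x_3 = 2.3750, f(x_3) = 6.640625, coefficient = 4
x_4 = 2.7500, f(x_4) = 8.562500, coefficient = 1

I ≈ (0.375000/3) × 62.250000 = 7.781250
Exact value: 7.781250
Error: 0.000000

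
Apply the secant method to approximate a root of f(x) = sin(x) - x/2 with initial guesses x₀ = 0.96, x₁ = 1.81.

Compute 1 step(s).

f(x) = sin(x) - x/2
x₀ = 0.96, x₁ = 1.81

Secant formula: x_{n+1} = x_n - f(x_n)(x_n - x_{n-1})/(f(x_n) - f(x_{n-1}))

Iteration 1:
  f(0.960000) = 0.339192
  f(1.810000) = 0.066527
  x_2 = 1.810000 - 0.066527×(1.810000 - 0.960000)/(0.066527 - 0.339192)
       = 2.017390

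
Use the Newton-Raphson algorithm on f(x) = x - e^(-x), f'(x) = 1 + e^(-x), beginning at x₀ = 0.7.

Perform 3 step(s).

f(x) = x - e^(-x)
f'(x) = 1 + e^(-x)
x₀ = 0.7

Newton-Raphson formula: x_{n+1} = x_n - f(x_n)/f'(x_n)

Iteration 1:
  f(0.700000) = 0.203415
  f'(0.700000) = 1.496585
  x_1 = 0.700000 - 0.203415/1.496585 = 0.564081
Iteration 2:
  f(0.564081) = -0.004802
  f'(0.564081) = 1.568883
  x_2 = 0.564081 - (-0.004802)/1.568883 = 0.567142
Iteration 3:
  f(0.567142) = -0.000003
  f'(0.567142) = 1.567144
  x_3 = 0.567142 - (-0.000003)/1.567144 = 0.567143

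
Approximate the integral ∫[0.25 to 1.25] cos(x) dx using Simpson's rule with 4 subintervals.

f(x) = cos(x)
a = 0.25, b = 1.25, n = 4
h = (b - a)/n = 0.250000

Simpson's rule: (h/3)[f(x₀) + 4f(x₁) + 2f(x₂) + ... + f(xₙ)]

x_0 = 0.2500, f(x_0) = 0.968912, coefficient = 1
x_1 = 0.5000, f(x_1) = 0.877583, coefficient = 4
x_2 = 0.7500, f(x_2) = 0.731689, coefficient = 2
x_3 = 1.0000, f(x_3) = 0.540302, coefficient = 4
x_4 = 1.2500, f(x_4) = 0.315322, coefficient = 1

I ≈ (0.250000/3) × 8.419152 = 0.701596
Exact value: 0.701581
Error: 0.000015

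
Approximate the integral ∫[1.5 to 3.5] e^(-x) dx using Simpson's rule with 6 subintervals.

f(x) = e^(-x)
a = 1.5, b = 3.5, n = 6
h = (b - a)/n = 0.333333

Simpson's rule: (h/3)[f(x₀) + 4f(x₁) + 2f(x₂) + ... + f(xₙ)]

x_0 = 1.5000, f(x_0) = 0.223130, coefficient = 1
x_1 = 1.8333, f(x_1) = 0.159880, coefficient = 4
x_2 = 2.1667, f(x_2) = 0.114559, coefficient = 2
x_3 = 2.5000, f(x_3) = 0.082085, coefficient = 4
x_4 = 2.8333, f(x_4) = 0.058816, coefficient = 2
x_5 = 3.1667, f(x_5) = 0.042144, coefficient = 4
x_6 = 3.5000, f(x_6) = 0.030197, coefficient = 1

I ≈ (0.333333/3) × 1.736513 = 0.192946
Exact value: 0.192933
Error: 0.000013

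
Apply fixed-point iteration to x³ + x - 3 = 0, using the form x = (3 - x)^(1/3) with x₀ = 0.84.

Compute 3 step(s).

Equation: x³ + x - 3 = 0
Fixed-point form: x = (3 - x)^(1/3)
x₀ = 0.84

x_1 = g(0.840000) = 1.292661
x_2 = g(1.292661) = 1.195198
x_3 = g(1.195198) = 1.217521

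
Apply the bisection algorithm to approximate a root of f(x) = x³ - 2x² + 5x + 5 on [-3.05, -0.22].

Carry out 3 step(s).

f(x) = x³ - 2x² + 5x + 5
Initial interval: [-3.05, -0.22]

Iteration 1:
  c_1 = (-3.050000 + (-0.220000))/2 = -1.635000
  f(c_1) = f(-1.635000) = -12.892173
  f(a) × f(c) ≥ 0, new interval: [-1.635000, -0.220000]
Iteration 2:
  c_2 = (-1.635000 + (-0.220000))/2 = -0.927500
  f(c_2) = f(-0.927500) = -2.155900
  f(a) × f(c) ≥ 0, new interval: [-0.927500, -0.220000]
Iteration 3:
  c_3 = (-0.927500 + (-0.220000))/2 = -0.573750
  f(c_3) = f(-0.573750) = 1.284000
  f(a) × f(c) < 0, new interval: [-0.927500, -0.573750]

After 3 iteration(s), the approximation is c_3 = -0.573750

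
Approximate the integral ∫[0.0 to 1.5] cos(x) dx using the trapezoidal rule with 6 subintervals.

f(x) = cos(x)
a = 0.0, b = 1.5, n = 6
h = (b - a)/n = 0.250000

Trapezoidal rule: (h/2)[f(x₀) + 2f(x₁) + 2f(x₂) + ... + f(xₙ)]

x_0 = 0.0000, f(x_0) = 1.000000, coefficient = 1
x_1 = 0.2500, f(x_1) = 0.968912, coefficient = 2
x_2 = 0.5000, f(x_2) = 0.877583, coefficient = 2
x_3 = 0.7500, f(x_3) = 0.731689, coefficient = 2
x_4 = 1.0000, f(x_4) = 0.540302, coefficient = 2
x_5 = 1.2500, f(x_5) = 0.315322, coefficient = 2
x_6 = 1.5000, f(x_6) = 0.070737, coefficient = 1

I ≈ (0.250000/2) × 7.938354 = 0.992294
Exact value: 0.997495
Error: 0.005201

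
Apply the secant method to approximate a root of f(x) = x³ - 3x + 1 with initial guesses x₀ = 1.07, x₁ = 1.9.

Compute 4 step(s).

f(x) = x³ - 3x + 1
x₀ = 1.07, x₁ = 1.9

Secant formula: x_{n+1} = x_n - f(x_n)(x_n - x_{n-1})/(f(x_n) - f(x_{n-1}))

Iteration 1:
  f(1.070000) = -0.984957
  f(1.900000) = 2.159000
  x_2 = 1.900000 - 2.159000×(1.900000 - 1.070000)/(2.159000 - (-0.984957))
       = 1.330027
Iteration 2:
  f(1.900000) = 2.159000
  f(1.330027) = -0.637300
  x_3 = 1.330027 - (-0.637300)×(1.330027 - 1.900000)/(-0.637300 - 2.159000)
       = 1.459929
Iteration 3:
  f(1.330027) = -0.637300
  f(1.459929) = -0.268106
  x_4 = 1.459929 - (-0.268106)×(1.459929 - 1.330027)/(-0.268106 - (-0.637300))
       = 1.554262
Iteration 4:
  f(1.459929) = -0.268106
  f(1.554262) = 0.091893
  x_5 = 1.554262 - 0.091893×(1.554262 - 1.459929)/(0.091893 - (-0.268106))
       = 1.530183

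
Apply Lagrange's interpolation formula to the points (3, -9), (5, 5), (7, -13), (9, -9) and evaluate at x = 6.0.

Lagrange interpolation formula:
P(x) = Σ yᵢ × Lᵢ(x)
where Lᵢ(x) = Π_{j≠i} (x - xⱼ)/(xᵢ - xⱼ)

L_0(6.0) = (6.0 - 5)/(3 - 5) × (6.0 - 7)/(3 - 7) × (6.0 - 9)/(3 - 9) = -0.062500
L_1(6.0) = (6.0 - 3)/(5 - 3) × (6.0 - 7)/(5 - 7) × (6.0 - 9)/(5 - 9) = 0.562500
L_2(6.0) = (6.0 - 3)/(7 - 3) × (6.0 - 5)/(7 - 5) × (6.0 - 9)/(7 - 9) = 0.562500
L_3(6.0) = (6.0 - 3)/(9 - 3) × (6.0 - 5)/(9 - 5) × (6.0 - 7)/(9 - 7) = -0.062500

P(6.0) = (-9)×L_0(6.0) + 5×L_1(6.0) + (-13)×L_2(6.0) + (-9)×L_3(6.0)
P(6.0) = -3.375000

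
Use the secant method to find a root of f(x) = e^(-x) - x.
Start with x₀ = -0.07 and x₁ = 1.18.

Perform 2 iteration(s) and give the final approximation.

f(x) = e^(-x) - x
x₀ = -0.07, x₁ = 1.18

Secant formula: x_{n+1} = x_n - f(x_n)(x_n - x_{n-1})/(f(x_n) - f(x_{n-1}))

Iteration 1:
  f(-0.070000) = 1.142508
  f(1.180000) = -0.872721
  x_2 = 1.180000 - (-0.872721)×(1.180000 - (-0.070000))/(-0.872721 - 1.142508)
       = 0.638671
Iteration 2:
  f(1.180000) = -0.872721
  f(0.638671) = -0.110678
  x_3 = 0.638671 - (-0.110678)×(0.638671 - 1.180000)/(-0.110678 - (-0.872721))
       = 0.560050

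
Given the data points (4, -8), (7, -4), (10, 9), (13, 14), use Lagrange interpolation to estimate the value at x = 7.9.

Lagrange interpolation formula:
P(x) = Σ yᵢ × Lᵢ(x)
where Lᵢ(x) = Π_{j≠i} (x - xⱼ)/(xᵢ - xⱼ)

L_0(7.9) = (7.9 - 7)/(4 - 7) × (7.9 - 10)/(4 - 10) × (7.9 - 13)/(4 - 13) = -0.059500
L_1(7.9) = (7.9 - 4)/(7 - 4) × (7.9 - 10)/(7 - 10) × (7.9 - 13)/(7 - 13) = 0.773500
L_2(7.9) = (7.9 - 4)/(10 - 4) × (7.9 - 7)/(10 - 7) × (7.9 - 13)/(10 - 13) = 0.331500
L_3(7.9) = (7.9 - 4)/(13 - 4) × (7.9 - 7)/(13 - 7) × (7.9 - 10)/(13 - 10) = -0.045500

P(7.9) = (-8)×L_0(7.9) + (-4)×L_1(7.9) + 9×L_2(7.9) + 14×L_3(7.9)
P(7.9) = -0.271500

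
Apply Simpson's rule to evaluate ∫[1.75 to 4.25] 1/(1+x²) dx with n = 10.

f(x) = 1/(1+x²)
a = 1.75, b = 4.25, n = 10
h = (b - a)/n = 0.250000

Simpson's rule: (h/3)[f(x₀) + 4f(x₁) + 2f(x₂) + ... + f(xₙ)]

x_0 = 1.7500, f(x_0) = 0.246154, coefficient = 1
x_1 = 2.0000, f(x_1) = 0.200000, coefficient = 4
x_2 = 2.2500, f(x_2) = 0.164948, coefficient = 2
x_3 = 2.5000, f(x_3) = 0.137931, coefficient = 4
x_4 = 2.7500, f(x_4) = 0.116788, coefficient = 2
x_5 = 3.0000, f(x_5) = 0.100000, coefficient = 4
x_6 = 3.2500, f(x_6) = 0.086486, coefficient = 2
x_7 = 3.5000, f(x_7) = 0.075472, coefficient = 4
x_8 = 3.7500, f(x_8) = 0.066390, coefficient = 2
x_9 = 4.0000, f(x_9) = 0.058824, coefficient = 4
x_10 = 4.2500, f(x_10) = 0.052459, coefficient = 1

I ≈ (0.250000/3) × 3.456745 = 0.288062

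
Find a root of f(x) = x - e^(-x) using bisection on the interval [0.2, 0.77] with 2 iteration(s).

f(x) = x - e^(-x)
Initial interval: [0.2, 0.77]

Iteration 1:
  c_1 = (0.200000 + 0.770000)/2 = 0.485000
  f(c_1) = f(0.485000) = -0.130697
  f(a) × f(c) ≥ 0, new interval: [0.485000, 0.770000]
Iteration 2:
  c_2 = (0.485000 + 0.770000)/2 = 0.627500
  f(c_2) = f(0.627500) = 0.093575
  f(a) × f(c) < 0, new interval: [0.485000, 0.627500]

After 2 iteration(s), the approximation is c_2 = 0.627500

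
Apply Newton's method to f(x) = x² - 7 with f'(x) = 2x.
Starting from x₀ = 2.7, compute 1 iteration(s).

f(x) = x² - 7
f'(x) = 2x
x₀ = 2.7

Newton-Raphson formula: x_{n+1} = x_n - f(x_n)/f'(x_n)

Iteration 1:
  f(2.700000) = 0.290000
  f'(2.700000) = 5.400000
  x_1 = 2.700000 - 0.290000/5.400000 = 2.646296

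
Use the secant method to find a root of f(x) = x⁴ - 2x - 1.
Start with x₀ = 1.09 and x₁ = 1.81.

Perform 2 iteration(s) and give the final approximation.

f(x) = x⁴ - 2x - 1
x₀ = 1.09, x₁ = 1.81

Secant formula: x_{n+1} = x_n - f(x_n)(x_n - x_{n-1})/(f(x_n) - f(x_{n-1}))

Iteration 1:
  f(1.090000) = -1.768418
  f(1.810000) = 6.112831
  x_2 = 1.810000 - 6.112831×(1.810000 - 1.090000)/(6.112831 - (-1.768418))
       = 1.251556
Iteration 2:
  f(1.810000) = 6.112831
  f(1.251556) = -1.049528
  x_3 = 1.251556 - (-1.049528)×(1.251556 - 1.810000)/(-1.049528 - 6.112831)
       = 1.333387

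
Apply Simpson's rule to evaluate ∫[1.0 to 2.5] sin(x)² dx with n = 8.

f(x) = sin(x)²
a = 1.0, b = 2.5, n = 8
h = (b - a)/n = 0.187500

Simpson's rule: (h/3)[f(x₀) + 4f(x₁) + 2f(x₂) + ... + f(xₙ)]

x_0 = 1.0000, f(x_0) = 0.708073, coefficient = 1
x_1 = 1.1875, f(x_1) = 0.860139, coefficient = 4
x_2 = 1.3750, f(x_2) = 0.962151, coefficient = 2
x_3 = 1.5625, f(x_3) = 0.999931, coefficient = 4
x_4 = 1.7500, f(x_4) = 0.968228, coefficient = 2
x_5 = 1.9375, f(x_5) = 0.871449, coefficient = 4
x_6 = 2.1250, f(x_6) = 0.723044, coefficient = 2
x_7 = 2.3125, f(x_7) = 0.543639, coefficient = 4
x_8 = 2.5000, f(x_8) = 0.358169, coefficient = 1

I ≈ (0.187500/3) × 19.473722 = 1.217108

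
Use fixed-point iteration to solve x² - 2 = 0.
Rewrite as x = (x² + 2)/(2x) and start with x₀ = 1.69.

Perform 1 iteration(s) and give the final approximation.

Equation: x² - 2 = 0
Fixed-point form: x = (x² + 2)/(2x)
x₀ = 1.69

x_1 = g(1.690000) = 1.436716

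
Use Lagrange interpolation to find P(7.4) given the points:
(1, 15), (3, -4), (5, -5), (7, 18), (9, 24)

Lagrange interpolation formula:
P(x) = Σ yᵢ × Lᵢ(x)
where Lᵢ(x) = Π_{j≠i} (x - xⱼ)/(xᵢ - xⱼ)

L_0(7.4) = (7.4 - 3)/(1 - 3) × (7.4 - 5)/(1 - 5) × (7.4 - 7)/(1 - 7) × (7.4 - 9)/(1 - 9) = -0.017600
L_1(7.4) = (7.4 - 1)/(3 - 1) × (7.4 - 5)/(3 - 5) × (7.4 - 7)/(3 - 7) × (7.4 - 9)/(3 - 9) = 0.102400
L_2(7.4) = (7.4 - 1)/(5 - 1) × (7.4 - 3)/(5 - 3) × (7.4 - 7)/(5 - 7) × (7.4 - 9)/(5 - 9) = -0.281600
L_3(7.4) = (7.4 - 1)/(7 - 1) × (7.4 - 3)/(7 - 3) × (7.4 - 5)/(7 - 5) × (7.4 - 9)/(7 - 9) = 1.126400
L_4(7.4) = (7.4 - 1)/(9 - 1) × (7.4 - 3)/(9 - 3) × (7.4 - 5)/(9 - 5) × (7.4 - 7)/(9 - 7) = 0.070400

P(7.4) = 15×L_0(7.4) + (-4)×L_1(7.4) + (-5)×L_2(7.4) + 18×L_3(7.4) + 24×L_4(7.4)
P(7.4) = 22.699200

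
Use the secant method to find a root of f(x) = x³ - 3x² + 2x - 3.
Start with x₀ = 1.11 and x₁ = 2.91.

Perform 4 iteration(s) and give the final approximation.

f(x) = x³ - 3x² + 2x - 3
x₀ = 1.11, x₁ = 2.91

Secant formula: x_{n+1} = x_n - f(x_n)(x_n - x_{n-1})/(f(x_n) - f(x_{n-1}))

Iteration 1:
  f(1.110000) = -3.108669
  f(2.910000) = 2.057871
  x_2 = 2.910000 - 2.057871×(2.910000 - 1.110000)/(2.057871 - (-3.108669))
       = 2.193047
Iteration 2:
  f(2.910000) = 2.057871
  f(2.193047) = -2.494911
  x_3 = 2.193047 - (-2.494911)×(2.193047 - 2.910000)/(-2.494911 - 2.057871)
       = 2.585935
Iteration 3:
  f(2.193047) = -2.494911
  f(2.585935) = -0.597007
  x_4 = 2.585935 - (-0.597007)×(2.585935 - 2.193047)/(-0.597007 - (-2.494911))
       = 2.709523
Iteration 4:
  f(2.585935) = -0.597007
  f(2.709523) = 0.286501
  x_5 = 2.709523 - 0.286501×(2.709523 - 2.585935)/(0.286501 - (-0.597007))
       = 2.669446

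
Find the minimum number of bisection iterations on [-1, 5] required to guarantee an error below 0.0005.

We need (b-a)/2^n ≤ 0.0005
(5 - (-1))/2^n ≤ 0.0005
6/2^n ≤ 0.0005
2^n ≥ 12000
n ≥ log₂(12000) = 13.55
n ≥ 14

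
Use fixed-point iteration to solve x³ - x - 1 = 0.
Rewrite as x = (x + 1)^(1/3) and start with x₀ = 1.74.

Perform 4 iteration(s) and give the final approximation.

Equation: x³ - x - 1 = 0
Fixed-point form: x = (x + 1)^(1/3)
x₀ = 1.74

x_1 = g(1.740000) = 1.399319
x_2 = g(1.399319) = 1.338739
x_3 = g(1.338739) = 1.327376
x_4 = g(1.327376) = 1.325223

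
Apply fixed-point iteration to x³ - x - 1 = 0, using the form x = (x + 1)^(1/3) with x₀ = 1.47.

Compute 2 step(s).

Equation: x³ - x - 1 = 0
Fixed-point form: x = (x + 1)^(1/3)
x₀ = 1.47

x_1 = g(1.470000) = 1.351758
x_2 = g(1.351758) = 1.329834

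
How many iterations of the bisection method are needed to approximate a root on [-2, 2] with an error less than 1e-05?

We need (b-a)/2^n ≤ 1e-05
(2 - (-2))/2^n ≤ 1e-05
4/2^n ≤ 1e-05
2^n ≥ 400000
n ≥ log₂(400000) = 18.61
n ≥ 19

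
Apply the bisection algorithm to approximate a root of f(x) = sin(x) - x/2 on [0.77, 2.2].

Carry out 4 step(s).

f(x) = sin(x) - x/2
Initial interval: [0.77, 2.2]

Iteration 1:
  c_1 = (0.770000 + 2.200000)/2 = 1.485000
  f(c_1) = f(1.485000) = 0.253822
  f(a) × f(c) ≥ 0, new interval: [1.485000, 2.200000]
Iteration 2:
  c_2 = (1.485000 + 2.200000)/2 = 1.842500
  f(c_2) = f(1.842500) = 0.042065
  f(a) × f(c) ≥ 0, new interval: [1.842500, 2.200000]
Iteration 3:
  c_3 = (1.842500 + 2.200000)/2 = 2.021250
  f(c_3) = f(2.021250) = -0.110375
  f(a) × f(c) < 0, new interval: [1.842500, 2.021250]
Iteration 4:
  c_4 = (1.842500 + 2.021250)/2 = 1.931875
  f(c_4) = f(1.931875) = -0.030421
  f(a) × f(c) < 0, new interval: [1.842500, 1.931875]

After 4 iteration(s), the approximation is c_4 = 1.931875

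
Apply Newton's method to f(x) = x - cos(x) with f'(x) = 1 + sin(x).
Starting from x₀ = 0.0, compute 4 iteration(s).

f(x) = x - cos(x)
f'(x) = 1 + sin(x)
x₀ = 0.0

Newton-Raphson formula: x_{n+1} = x_n - f(x_n)/f'(x_n)

Iteration 1:
  f(0.000000) = -1.000000
  f'(0.000000) = 1.000000
  x_1 = 0.000000 - (-1.000000)/1.000000 = 1.000000
Iteration 2:
  f(1.000000) = 0.459698
  f'(1.000000) = 1.841471
  x_2 = 1.000000 - 0.459698/1.841471 = 0.750364
Iteration 3:
  f(0.750364) = 0.018923
  f'(0.750364) = 1.681905
  x_3 = 0.750364 - 0.018923/1.681905 = 0.739113
Iteration 4:
  f(0.739113) = 0.000046
  f'(0.739113) = 1.673633
  x_4 = 0.739113 - 0.000046/1.673633 = 0.739085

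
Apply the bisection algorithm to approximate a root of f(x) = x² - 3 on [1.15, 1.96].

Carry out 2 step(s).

f(x) = x² - 3
Initial interval: [1.15, 1.96]

Iteration 1:
  c_1 = (1.150000 + 1.960000)/2 = 1.555000
  f(c_1) = f(1.555000) = -0.581975
  f(a) × f(c) ≥ 0, new interval: [1.555000, 1.960000]
Iteration 2:
  c_2 = (1.555000 + 1.960000)/2 = 1.757500
  f(c_2) = f(1.757500) = 0.088806
  f(a) × f(c) < 0, new interval: [1.555000, 1.757500]

After 2 iteration(s), the approximation is c_2 = 1.757500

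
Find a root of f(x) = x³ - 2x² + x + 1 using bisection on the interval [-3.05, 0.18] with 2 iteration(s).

f(x) = x³ - 2x² + x + 1
Initial interval: [-3.05, 0.18]

Iteration 1:
  c_1 = (-3.050000 + 0.180000)/2 = -1.435000
  f(c_1) = f(-1.435000) = -7.508438
  f(a) × f(c) ≥ 0, new interval: [-1.435000, 0.180000]
Iteration 2:
  c_2 = (-1.435000 + 0.180000)/2 = -0.627500
  f(c_2) = f(-0.627500) = -0.662095
  f(a) × f(c) ≥ 0, new interval: [-0.627500, 0.180000]

After 2 iteration(s), the approximation is c_2 = -0.627500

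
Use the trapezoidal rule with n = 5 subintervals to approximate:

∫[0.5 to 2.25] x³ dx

f(x) = x³
a = 0.5, b = 2.25, n = 5
h = (b - a)/n = 0.350000

Trapezoidal rule: (h/2)[f(x₀) + 2f(x₁) + 2f(x₂) + ... + f(xₙ)]

x_0 = 0.5000, f(x_0) = 0.125000, coefficient = 1
x_1 = 0.8500, f(x_1) = 0.614125, coefficient = 2
x_2 = 1.2000, f(x_2) = 1.728000, coefficient = 2
x_3 = 1.5500, f(x_3) = 3.723875, coefficient = 2
x_4 = 1.9000, f(x_4) = 6.859000, coefficient = 2
x_5 = 2.2500, f(x_5) = 11.390625, coefficient = 1

I ≈ (0.350000/2) × 37.365625 = 6.538984
Exact value: 6.391602
Error: 0.147383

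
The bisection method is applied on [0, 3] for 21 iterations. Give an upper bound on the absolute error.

Bisection error bound: |error| ≤ (b-a)/2^n
|error| ≤ (3 - 0)/2^21 = 3/2^21
|error| ≤ 0.0000014305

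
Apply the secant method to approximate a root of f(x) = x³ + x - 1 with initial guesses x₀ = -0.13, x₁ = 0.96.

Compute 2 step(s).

f(x) = x³ + x - 1
x₀ = -0.13, x₁ = 0.96

Secant formula: x_{n+1} = x_n - f(x_n)(x_n - x_{n-1})/(f(x_n) - f(x_{n-1}))

Iteration 1:
  f(-0.130000) = -1.132197
  f(0.960000) = 0.844736
  x_2 = 0.960000 - 0.844736×(0.960000 - (-0.130000))/(0.844736 - (-1.132197))
       = 0.494247
Iteration 2:
  f(0.960000) = 0.844736
  f(0.494247) = -0.385018
  x_3 = 0.494247 - (-0.385018)×(0.494247 - 0.960000)/(-0.385018 - 0.844736)
       = 0.640068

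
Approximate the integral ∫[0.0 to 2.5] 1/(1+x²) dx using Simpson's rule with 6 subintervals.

f(x) = 1/(1+x²)
a = 0.0, b = 2.5, n = 6
h = (b - a)/n = 0.416667

Simpson's rule: (h/3)[f(x₀) + 4f(x₁) + 2f(x₂) + ... + f(xₙ)]

x_0 = 0.0000, f(x_0) = 1.000000, coefficient = 1
x_1 = 0.4167, f(x_1) = 0.852071, coefficient = 4
x_2 = 0.8333, f(x_2) = 0.590164, coefficient = 2
x_3 = 1.2500, f(x_3) = 0.390244, coefficient = 4
x_4 = 1.6667, f(x_4) = 0.264706, coefficient = 2
x_5 = 2.0833, f(x_5) = 0.187256, coefficient = 4
x_6 = 2.5000, f(x_6) = 0.137931, coefficient = 1

I ≈ (0.416667/3) × 8.565955 = 1.189716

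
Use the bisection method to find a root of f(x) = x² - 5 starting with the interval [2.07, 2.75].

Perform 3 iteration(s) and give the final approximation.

f(x) = x² - 5
Initial interval: [2.07, 2.75]

Iteration 1:
  c_1 = (2.070000 + 2.750000)/2 = 2.410000
  f(c_1) = f(2.410000) = 0.808100
  f(a) × f(c) < 0, new interval: [2.070000, 2.410000]
Iteration 2:
  c_2 = (2.070000 + 2.410000)/2 = 2.240000
  f(c_2) = f(2.240000) = 0.017600
  f(a) × f(c) < 0, new interval: [2.070000, 2.240000]
Iteration 3:
  c_3 = (2.070000 + 2.240000)/2 = 2.155000
  f(c_3) = f(2.155000) = -0.355975
  f(a) × f(c) ≥ 0, new interval: [2.155000, 2.240000]

After 3 iteration(s), the approximation is c_3 = 2.155000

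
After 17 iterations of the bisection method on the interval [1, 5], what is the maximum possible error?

Bisection error bound: |error| ≤ (b-a)/2^n
|error| ≤ (5 - 1)/2^17 = 4/2^17
|error| ≤ 0.0000305176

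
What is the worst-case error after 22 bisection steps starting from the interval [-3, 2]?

Bisection error bound: |error| ≤ (b-a)/2^n
|error| ≤ (2 - (-3))/2^22 = 5/2^22
|error| ≤ 0.0000011921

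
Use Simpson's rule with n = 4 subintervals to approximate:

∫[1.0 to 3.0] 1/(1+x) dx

f(x) = 1/(1+x)
a = 1.0, b = 3.0, n = 4
h = (b - a)/n = 0.500000

Simpson's rule: (h/3)[f(x₀) + 4f(x₁) + 2f(x₂) + ... + f(xₙ)]

x_0 = 1.0000, f(x_0) = 0.500000, coefficient = 1
x_1 = 1.5000, f(x_1) = 0.400000, coefficient = 4
x_2 = 2.0000, f(x_2) = 0.333333, coefficient = 2
x_3 = 2.5000, f(x_3) = 0.285714, coefficient = 4
x_4 = 3.0000, f(x_4) = 0.250000, coefficient = 1

I ≈ (0.500000/3) × 4.159524 = 0.693254
Exact value: 0.693147
Error: 0.000107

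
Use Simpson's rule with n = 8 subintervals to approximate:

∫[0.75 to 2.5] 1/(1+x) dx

f(x) = 1/(1+x)
a = 0.75, b = 2.5, n = 8
h = (b - a)/n = 0.218750

Simpson's rule: (h/3)[f(x₀) + 4f(x₁) + 2f(x₂) + ... + f(xₙ)]

x_0 = 0.7500, f(x_0) = 0.571429, coefficient = 1
x_1 = 0.9688, f(x_1) = 0.507937, coefficient = 4
x_2 = 1.1875, f(x_2) = 0.457143, coefficient = 2
x_3 = 1.4062, f(x_3) = 0.415584, coefficient = 4
x_4 = 1.6250, f(x_4) = 0.380952, coefficient = 2
x_5 = 1.8438, f(x_5) = 0.351648, coefficient = 4
x_6 = 2.0625, f(x_6) = 0.326531, coefficient = 2
x_7 = 2.2812, f(x_7) = 0.304762, coefficient = 4
x_8 = 2.5000, f(x_8) = 0.285714, coefficient = 1

I ≈ (0.218750/3) × 9.506119 = 0.693155
Exact value: 0.693147
Error: 0.000007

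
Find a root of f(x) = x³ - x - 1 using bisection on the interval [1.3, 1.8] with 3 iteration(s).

f(x) = x³ - x - 1
Initial interval: [1.3, 1.8]

Iteration 1:
  c_1 = (1.300000 + 1.800000)/2 = 1.550000
  f(c_1) = f(1.550000) = 1.173875
  f(a) × f(c) < 0, new interval: [1.300000, 1.550000]
Iteration 2:
  c_2 = (1.300000 + 1.550000)/2 = 1.425000
  f(c_2) = f(1.425000) = 0.468641
  f(a) × f(c) < 0, new interval: [1.300000, 1.425000]
Iteration 3:
  c_3 = (1.300000 + 1.425000)/2 = 1.362500
  f(c_3) = f(1.362500) = 0.166854
  f(a) × f(c) < 0, new interval: [1.300000, 1.362500]

After 3 iteration(s), the approximation is c_3 = 1.362500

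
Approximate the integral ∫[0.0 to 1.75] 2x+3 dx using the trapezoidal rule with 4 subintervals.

f(x) = 2x+3
a = 0.0, b = 1.75, n = 4
h = (b - a)/n = 0.437500

Trapezoidal rule: (h/2)[f(x₀) + 2f(x₁) + 2f(x₂) + ... + f(xₙ)]

x_0 = 0.0000, f(x_0) = 3.000000, coefficient = 1
x_1 = 0.4375, f(x_1) = 3.875000, coefficient = 2
x_2 = 0.8750, f(x_2) = 4.750000, coefficient = 2
x_3 = 1.3125, f(x_3) = 5.625000, coefficient = 2
x_4 = 1.7500, f(x_4) = 6.500000, coefficient = 1

I ≈ (0.437500/2) × 38.000000 = 8.312500
Exact value: 8.312500
Error: 0.000000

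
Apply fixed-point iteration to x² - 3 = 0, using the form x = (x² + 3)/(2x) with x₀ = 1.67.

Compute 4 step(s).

Equation: x² - 3 = 0
Fixed-point form: x = (x² + 3)/(2x)
x₀ = 1.67

x_1 = g(1.670000) = 1.733204
x_2 = g(1.733204) = 1.732051
x_3 = g(1.732051) = 1.732051
x_4 = g(1.732051) = 1.732051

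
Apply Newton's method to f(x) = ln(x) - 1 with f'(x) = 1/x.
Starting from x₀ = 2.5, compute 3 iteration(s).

f(x) = ln(x) - 1
f'(x) = 1/x
x₀ = 2.5

Newton-Raphson formula: x_{n+1} = x_n - f(x_n)/f'(x_n)

Iteration 1:
  f(2.500000) = -0.083709
  f'(2.500000) = 0.400000
  x_1 = 2.500000 - (-0.083709)/0.400000 = 2.709273
Iteration 2:
  f(2.709273) = -0.003320
  f'(2.709273) = 0.369103
  x_2 = 2.709273 - (-0.003320)/0.369103 = 2.718267
Iteration 3:
  f(2.718267) = -0.000005
  f'(2.718267) = 0.367881
  x_3 = 2.718267 - (-0.000005)/0.367881 = 2.718282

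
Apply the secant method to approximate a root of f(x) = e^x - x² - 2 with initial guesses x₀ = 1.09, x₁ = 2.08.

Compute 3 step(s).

f(x) = e^x - x² - 2
x₀ = 1.09, x₁ = 2.08

Secant formula: x_{n+1} = x_n - f(x_n)(x_n - x_{n-1})/(f(x_n) - f(x_{n-1}))

Iteration 1:
  f(1.090000) = -0.213826
  f(2.080000) = 1.678069
  x_2 = 2.080000 - 1.678069×(2.080000 - 1.090000)/(1.678069 - (-0.213826))
       = 1.201892
Iteration 2:
  f(2.080000) = 1.678069
  f(1.201892) = -0.118140
  x_3 = 1.201892 - (-0.118140)×(1.201892 - 2.080000)/(-0.118140 - 1.678069)
       = 1.259647
Iteration 3:
  f(1.201892) = -0.118140
  f(1.259647) = -0.062534
  x_4 = 1.259647 - (-0.062534)×(1.259647 - 1.201892)/(-0.062534 - (-0.118140))
       = 1.324596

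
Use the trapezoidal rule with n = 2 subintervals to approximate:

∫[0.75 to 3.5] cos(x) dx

f(x) = cos(x)
a = 0.75, b = 3.5, n = 2
h = (b - a)/n = 1.375000

Trapezoidal rule: (h/2)[f(x₀) + 2f(x₁) + 2f(x₂) + ... + f(xₙ)]

x_0 = 0.7500, f(x_0) = 0.731689, coefficient = 1
x_1 = 2.1250, f(x_1) = -0.526266, coefficient = 2
x_2 = 3.5000, f(x_2) = -0.936457, coefficient = 1

I ≈ (1.375000/2) × -1.257300 = -0.864394
Exact value: -1.032422
Error: 0.168028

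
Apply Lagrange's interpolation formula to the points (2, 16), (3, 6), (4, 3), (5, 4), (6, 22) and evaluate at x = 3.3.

Lagrange interpolation formula:
P(x) = Σ yᵢ × Lᵢ(x)
where Lᵢ(x) = Π_{j≠i} (x - xⱼ)/(xᵢ - xⱼ)

L_0(3.3) = (3.3 - 3)/(2 - 3) × (3.3 - 4)/(2 - 4) × (3.3 - 5)/(2 - 5) × (3.3 - 6)/(2 - 6) = -0.040162
L_1(3.3) = (3.3 - 2)/(3 - 2) × (3.3 - 4)/(3 - 4) × (3.3 - 5)/(3 - 5) × (3.3 - 6)/(3 - 6) = 0.696150
L_2(3.3) = (3.3 - 2)/(4 - 2) × (3.3 - 3)/(4 - 3) × (3.3 - 5)/(4 - 5) × (3.3 - 6)/(4 - 6) = 0.447525
L_3(3.3) = (3.3 - 2)/(5 - 2) × (3.3 - 3)/(5 - 3) × (3.3 - 4)/(5 - 4) × (3.3 - 6)/(5 - 6) = -0.122850
L_4(3.3) = (3.3 - 2)/(6 - 2) × (3.3 - 3)/(6 - 3) × (3.3 - 4)/(6 - 4) × (3.3 - 5)/(6 - 5) = 0.019337

P(3.3) = 16×L_0(3.3) + 6×L_1(3.3) + 3×L_2(3.3) + 4×L_3(3.3) + 22×L_4(3.3)
P(3.3) = 4.810900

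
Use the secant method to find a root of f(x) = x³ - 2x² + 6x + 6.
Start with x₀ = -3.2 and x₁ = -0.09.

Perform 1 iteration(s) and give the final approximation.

f(x) = x³ - 2x² + 6x + 6
x₀ = -3.2, x₁ = -0.09

Secant formula: x_{n+1} = x_n - f(x_n)(x_n - x_{n-1})/(f(x_n) - f(x_{n-1}))

Iteration 1:
  f(-3.200000) = -66.448000
  f(-0.090000) = 5.443071
  x_2 = -0.090000 - 5.443071×(-0.090000 - (-3.200000))/(5.443071 - (-66.448000))
       = -0.325467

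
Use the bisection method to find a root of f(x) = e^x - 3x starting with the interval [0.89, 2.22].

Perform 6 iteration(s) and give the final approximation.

f(x) = e^x - 3x
Initial interval: [0.89, 2.22]

Iteration 1:
  c_1 = (0.890000 + 2.220000)/2 = 1.555000
  f(c_1) = f(1.555000) = 0.070087
  f(a) × f(c) < 0, new interval: [0.890000, 1.555000]
Iteration 2:
  c_2 = (0.890000 + 1.555000)/2 = 1.222500
  f(c_2) = f(1.222500) = -0.271834
  f(a) × f(c) ≥ 0, new interval: [1.222500, 1.555000]
Iteration 3:
  c_3 = (1.222500 + 1.555000)/2 = 1.388750
  f(c_3) = f(1.388750) = -0.156415
  f(a) × f(c) ≥ 0, new interval: [1.388750, 1.555000]
Iteration 4:
  c_4 = (1.388750 + 1.555000)/2 = 1.471875
  f(c_4) = f(1.471875) = -0.058227
  f(a) × f(c) ≥ 0, new interval: [1.471875, 1.555000]
Iteration 5:
  c_5 = (1.471875 + 1.555000)/2 = 1.513438
  f(c_5) = f(1.513438) = 0.002006
  f(a) × f(c) < 0, new interval: [1.471875, 1.513438]
Iteration 6:
  c_6 = (1.471875 + 1.513438)/2 = 1.492656
  f(c_6) = f(1.492656) = -0.029072
  f(a) × f(c) ≥ 0, new interval: [1.492656, 1.513438]

After 6 iteration(s), the approximation is c_6 = 1.492656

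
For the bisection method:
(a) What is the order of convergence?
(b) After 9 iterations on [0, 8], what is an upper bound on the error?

(a) Bisection has linear (order 1) convergence; the error is halved each step.

(b) Error bound = (b-a)/2^n = (8 - 0)/2^{9}
    = 8/2^{9}

(a) 1 (linear); (b) error ≤ 1.56e-02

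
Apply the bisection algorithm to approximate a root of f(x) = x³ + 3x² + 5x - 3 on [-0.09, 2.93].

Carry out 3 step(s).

f(x) = x³ + 3x² + 5x - 3
Initial interval: [-0.09, 2.93]

Iteration 1:
  c_1 = (-0.090000 + 2.930000)/2 = 1.420000
  f(c_1) = f(1.420000) = 13.012488
  f(a) × f(c) < 0, new interval: [-0.090000, 1.420000]
Iteration 2:
  c_2 = (-0.090000 + 1.420000)/2 = 0.665000
  f(c_2) = f(0.665000) = 1.945755
  f(a) × f(c) < 0, new interval: [-0.090000, 0.665000]
Iteration 3:
  c_3 = (-0.090000 + 0.665000)/2 = 0.287500
  f(c_3) = f(0.287500) = -1.290768
  f(a) × f(c) ≥ 0, new interval: [0.287500, 0.665000]

After 3 iteration(s), the approximation is c_3 = 0.287500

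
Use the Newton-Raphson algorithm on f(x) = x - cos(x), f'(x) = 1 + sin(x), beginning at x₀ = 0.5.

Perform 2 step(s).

f(x) = x - cos(x)
f'(x) = 1 + sin(x)
x₀ = 0.5

Newton-Raphson formula: x_{n+1} = x_n - f(x_n)/f'(x_n)

Iteration 1:
  f(0.500000) = -0.377583
  f'(0.500000) = 1.479426
  x_1 = 0.500000 - (-0.377583)/1.479426 = 0.755222
Iteration 2:
  f(0.755222) = 0.027103
  f'(0.755222) = 1.685451
  x_2 = 0.755222 - 0.027103/1.685451 = 0.739142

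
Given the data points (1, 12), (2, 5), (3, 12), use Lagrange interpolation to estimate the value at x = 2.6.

Lagrange interpolation formula:
P(x) = Σ yᵢ × Lᵢ(x)
where Lᵢ(x) = Π_{j≠i} (x - xⱼ)/(xᵢ - xⱼ)

L_0(2.6) = (2.6 - 2)/(1 - 2) × (2.6 - 3)/(1 - 3) = -0.120000
L_1(2.6) = (2.6 - 1)/(2 - 1) × (2.6 - 3)/(2 - 3) = 0.640000
L_2(2.6) = (2.6 - 1)/(3 - 1) × (2.6 - 2)/(3 - 2) = 0.480000

P(2.6) = 12×L_0(2.6) + 5×L_1(2.6) + 12×L_2(2.6)
P(2.6) = 7.520000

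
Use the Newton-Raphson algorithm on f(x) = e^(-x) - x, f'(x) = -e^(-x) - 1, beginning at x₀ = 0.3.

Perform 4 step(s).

f(x) = e^(-x) - x
f'(x) = -e^(-x) - 1
x₀ = 0.3

Newton-Raphson formula: x_{n+1} = x_n - f(x_n)/f'(x_n)

Iteration 1:
  f(0.300000) = 0.440818
  f'(0.300000) = -1.740818
  x_1 = 0.300000 - 0.440818/(-1.740818) = 0.553225
Iteration 2:
  f(0.553225) = 0.021868
  f'(0.553225) = -1.575092
  x_2 = 0.553225 - 0.021868/(-1.575092) = 0.567108
Iteration 3:
  f(0.567108) = 0.000055
  f'(0.567108) = -1.567163
  x_3 = 0.567108 - 0.000055/(-1.567163) = 0.567143
Iteration 4:
  f(0.567143) = 0.000000
  f'(0.567143) = -1.567143
  x_4 = 0.567143 - 0.000000/(-1.567143) = 0.567143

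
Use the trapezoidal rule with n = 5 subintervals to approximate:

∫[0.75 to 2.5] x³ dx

f(x) = x³
a = 0.75, b = 2.5, n = 5
h = (b - a)/n = 0.350000

Trapezoidal rule: (h/2)[f(x₀) + 2f(x₁) + 2f(x₂) + ... + f(xₙ)]

x_0 = 0.7500, f(x_0) = 0.421875, coefficient = 1
x_1 = 1.1000, f(x_1) = 1.331000, coefficient = 2
x_2 = 1.4500, f(x_2) = 3.048625, coefficient = 2
x_3 = 1.8000, f(x_3) = 5.832000, coefficient = 2
x_4 = 2.1500, f(x_4) = 9.938375, coefficient = 2
x_5 = 2.5000, f(x_5) = 15.625000, coefficient = 1

I ≈ (0.350000/2) × 56.346875 = 9.860703
Exact value: 9.686523
Error: 0.174180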